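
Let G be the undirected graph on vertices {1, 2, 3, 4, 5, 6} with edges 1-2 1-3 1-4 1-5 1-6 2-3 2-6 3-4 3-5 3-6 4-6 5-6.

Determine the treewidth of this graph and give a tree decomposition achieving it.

Every bag has size at most 4, so the width is 4 − 1 = 3 and tw(G) ≤ 3. Conversely, {1, 2, 3, 6} is a clique of size 4, and the vertices of any clique must share a bag in every tree decomposition; so some bag has ≥ 4 vertices and tw(G) ≥ 3. The upper and lower bounds meet at 3, so that is the treewidth.

Treewidth 3.
Bags: B1 = {1, 3, 4, 6}  B2 = {1, 3, 5, 6}  B3 = {1, 2, 3, 6}
Tree: B1–B2, B1–B3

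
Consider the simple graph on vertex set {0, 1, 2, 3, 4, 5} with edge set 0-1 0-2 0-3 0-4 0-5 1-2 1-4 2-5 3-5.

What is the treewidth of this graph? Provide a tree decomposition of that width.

Every bag has size at most 3, so the width is 3 − 1 = 2 and tw(G) ≤ 2. On the other hand G contains the 3-clique {0, 1, 2}. A clique must lie in a single bag of any decomposition, so no decomposition can have width below 2. The upper and lower bounds meet at 2, so that is the treewidth.

Treewidth 2.
Bags: B1 = {0, 1, 4}  B2 = {0, 1, 2}  B3 = {0, 2, 5}  B4 = {0, 3, 5}
Tree: B1–B2, B2–B3, B3–B4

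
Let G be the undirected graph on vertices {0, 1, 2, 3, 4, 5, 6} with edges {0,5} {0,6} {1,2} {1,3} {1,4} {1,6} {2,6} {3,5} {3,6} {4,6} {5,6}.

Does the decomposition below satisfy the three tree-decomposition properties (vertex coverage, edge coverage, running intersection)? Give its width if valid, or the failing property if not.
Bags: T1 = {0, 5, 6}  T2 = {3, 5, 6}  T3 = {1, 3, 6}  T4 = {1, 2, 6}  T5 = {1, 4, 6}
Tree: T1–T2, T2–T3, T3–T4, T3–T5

Yes; width 2.

Checking the three conditions: (i) the bags cover all of {0, 1, 2, 3, 4, 5, 6}; (ii) for each edge, some bag contains both endpoints; (iii) the bags containing any fixed vertex form a subtree. All hold, so the decomposition is valid with width 3 − 1 = 2.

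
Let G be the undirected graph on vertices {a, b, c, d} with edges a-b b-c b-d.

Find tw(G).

1

A width-1 tree decomposition is:
Bags: B1 = {b, d}  B2 = {b, c}  B3 = {a, b}
Tree: B1–B2, B1–B3
Every bag has size at most 2, so the width is 2 − 1 = 1 and tw(G) ≤ 1. Since G has at least one edge (e.g. b–d), it is not an edgeless graph, so tw(G) ≥ 1. Hence tw(G) = 1 exactly.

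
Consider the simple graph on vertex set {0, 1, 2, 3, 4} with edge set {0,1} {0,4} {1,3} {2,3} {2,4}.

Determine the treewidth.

A width-2 tree decomposition is:
Bags: B1 = {2, 3, 4}  B2 = {1, 3, 4}  B3 = {0, 1, 4}
Tree: B1–B2, B2–B3
The largest bag has 3 vertices, giving width 2; this decomposition certifies tw(G) ≤ 2. The edges 4–2–3–1–0–4 form a cycle, so G is not a tree and its treewidth is at least 2. Therefore the treewidth is 2.

2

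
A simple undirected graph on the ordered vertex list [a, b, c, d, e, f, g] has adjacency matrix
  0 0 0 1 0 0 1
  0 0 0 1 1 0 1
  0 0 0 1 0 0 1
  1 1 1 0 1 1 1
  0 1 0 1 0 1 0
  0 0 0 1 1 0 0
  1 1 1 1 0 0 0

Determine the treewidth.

2

A width-2 tree decomposition is:
Bags: B1 = {b, d, e}  B2 = {b, d, g}  B3 = {c, d, g}  B4 = {a, d, g}  B5 = {d, e, f}
Tree: B1–B2, B2–B3, B3–B4, B1–B5
The largest bag has 3 vertices, giving width 2; this decomposition certifies tw(G) ≤ 2. Conversely, {c, d, g} is a clique of size 3, and the vertices of any clique must share a bag in every tree decomposition; so some bag has ≥ 3 vertices and tw(G) ≥ 2. Combining the bounds, tw(G) = 2.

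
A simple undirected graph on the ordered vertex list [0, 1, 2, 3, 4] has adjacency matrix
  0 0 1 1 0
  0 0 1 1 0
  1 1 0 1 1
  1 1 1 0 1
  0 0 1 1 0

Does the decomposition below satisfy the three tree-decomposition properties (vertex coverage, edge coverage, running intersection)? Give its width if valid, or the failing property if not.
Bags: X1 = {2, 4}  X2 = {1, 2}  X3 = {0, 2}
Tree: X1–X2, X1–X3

A tree decomposition must satisfy three properties: every vertex lies in some bag; for every edge, both endpoints lie together in some bag; and for every vertex, the bags containing it form a connected subtree. Here vertex 3 appears in no bag, so the decomposition is invalid.

No — vertex 3 appears in no bag.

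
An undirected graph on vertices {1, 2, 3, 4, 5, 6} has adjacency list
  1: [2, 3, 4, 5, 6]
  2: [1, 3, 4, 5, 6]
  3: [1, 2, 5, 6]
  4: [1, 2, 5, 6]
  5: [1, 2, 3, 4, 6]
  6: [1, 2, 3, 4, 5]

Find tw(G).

A width-4 tree decomposition is:
Bags: B1 = {1, 2, 4, 5, 6}  B2 = {1, 2, 3, 5, 6}
Tree: B1–B2
Every bag has size at most 5, so the width is 5 − 1 = 4 and tw(G) ≤ 4. On the other hand G contains the 5-clique {1, 2, 3, 5, 6}. A clique must lie in a single bag of any decomposition, so no decomposition can have width below 4. Therefore the treewidth is 4.

4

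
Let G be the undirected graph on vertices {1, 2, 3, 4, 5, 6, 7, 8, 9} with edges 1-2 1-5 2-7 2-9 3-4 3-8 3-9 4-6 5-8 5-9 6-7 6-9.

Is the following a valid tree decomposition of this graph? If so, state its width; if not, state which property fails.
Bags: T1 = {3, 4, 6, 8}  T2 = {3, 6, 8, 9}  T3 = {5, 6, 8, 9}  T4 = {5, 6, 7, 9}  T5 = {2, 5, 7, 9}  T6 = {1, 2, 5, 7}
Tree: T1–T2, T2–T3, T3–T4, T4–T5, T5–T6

Vertex coverage: the bags together contain {1, 2, 3, 4, 5, 6, 7, 8, 9}, the full vertex set. Edge coverage: each edge of G has both endpoints in at least one bag. Running intersection: for every vertex, the bags containing it form a connected subtree. All three properties hold, so this is a valid tree decomposition of width max|bag| − 1 = 3, and hence tw(G) ≤ 3.

Yes; width 3.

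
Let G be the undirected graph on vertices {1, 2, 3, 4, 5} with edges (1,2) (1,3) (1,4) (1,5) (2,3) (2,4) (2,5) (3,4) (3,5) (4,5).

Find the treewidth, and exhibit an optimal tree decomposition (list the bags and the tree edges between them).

Treewidth 4.
One optimal decomposition is:
Bags: B1 = {1, 2, 3, 4, 5}
Tree: (single bag)

A single bag containing all 5 vertices is trivially a valid decomposition of width 4. On the other hand G contains the 5-clique {1, 2, 3, 4, 5}. A clique must lie in a single bag of any decomposition, so no decomposition can have width below 4. Combining the bounds, tw(G) = 4.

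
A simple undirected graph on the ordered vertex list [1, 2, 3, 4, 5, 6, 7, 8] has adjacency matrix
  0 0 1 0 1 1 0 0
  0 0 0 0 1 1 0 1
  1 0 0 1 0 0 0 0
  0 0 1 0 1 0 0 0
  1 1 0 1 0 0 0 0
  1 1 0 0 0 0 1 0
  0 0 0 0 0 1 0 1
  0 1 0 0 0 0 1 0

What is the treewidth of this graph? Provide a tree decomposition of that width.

The largest bag has 3 vertices, giving width 2; this decomposition certifies tw(G) ≤ 2. Since 3–4–5–1–3 is a cycle in G, G is not acyclic. Forests are exactly the graphs of treewidth ≤ 1, so tw(G) ≥ 2. Combining the bounds, tw(G) = 2.

Treewidth 2.
One such decomposition:
Bags: B1 = {1, 3, 4}  B2 = {1, 4, 5}  B3 = {1, 5, 6}  B4 = {2, 5, 6}  B5 = {2, 6, 7}  B6 = {2, 7, 8}
Tree: B1–B2, B2–B3, B3–B4, B4–B5, B5–B6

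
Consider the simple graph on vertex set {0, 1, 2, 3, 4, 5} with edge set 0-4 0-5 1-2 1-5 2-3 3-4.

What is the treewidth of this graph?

A width-2 tree decomposition is:
Bags: B1 = {1, 2, 3}  B2 = {1, 3, 4}  B3 = {0, 1, 4}  B4 = {0, 1, 5}
Tree: B1–B2, B2–B3, B3–B4
The largest bag has 3 vertices, giving width 2; this decomposition certifies tw(G) ≤ 2. For the lower bound, G contains the cycle 1–2–3–4–0–5–1, so G is not a forest; only forests have treewidth ≤ 1, hence tw(G) ≥ 2. Combining the bounds, tw(G) = 2.

2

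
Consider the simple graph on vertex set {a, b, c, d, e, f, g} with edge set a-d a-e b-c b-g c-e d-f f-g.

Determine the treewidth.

A width-2 tree decomposition is:
Bags: B1 = {b, c, g}  B2 = {c, f, g}  B3 = {c, d, f}  B4 = {a, c, d}  B5 = {a, c, e}
Tree: B1–B2, B2–B3, B3–B4, B4–B5
Each bag holds 3 vertices, so the decomposition has width 2, which upper-bounds the treewidth. Since c–b–g–f–d–a–e–c is a cycle in G, G is not acyclic. Forests are exactly the graphs of treewidth ≤ 1, so tw(G) ≥ 2. The upper and lower bounds meet at 2, so that is the treewidth.

2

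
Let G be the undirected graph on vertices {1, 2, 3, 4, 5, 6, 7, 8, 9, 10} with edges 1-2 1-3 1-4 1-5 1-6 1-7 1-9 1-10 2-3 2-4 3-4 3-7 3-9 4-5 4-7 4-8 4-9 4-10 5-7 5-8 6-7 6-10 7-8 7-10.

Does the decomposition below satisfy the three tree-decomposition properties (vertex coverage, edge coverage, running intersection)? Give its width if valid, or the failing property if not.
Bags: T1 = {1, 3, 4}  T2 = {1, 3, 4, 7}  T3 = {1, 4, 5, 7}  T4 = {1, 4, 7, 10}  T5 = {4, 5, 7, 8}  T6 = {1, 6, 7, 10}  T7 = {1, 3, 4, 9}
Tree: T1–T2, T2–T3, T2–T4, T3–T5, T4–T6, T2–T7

A tree decomposition must satisfy three properties: every vertex lies in some bag; for every edge, both endpoints lie together in some bag; and for every vertex, the bags containing it form a connected subtree. Here vertex 2 appears in no bag, so the decomposition is invalid.

No — vertex 2 appears in no bag.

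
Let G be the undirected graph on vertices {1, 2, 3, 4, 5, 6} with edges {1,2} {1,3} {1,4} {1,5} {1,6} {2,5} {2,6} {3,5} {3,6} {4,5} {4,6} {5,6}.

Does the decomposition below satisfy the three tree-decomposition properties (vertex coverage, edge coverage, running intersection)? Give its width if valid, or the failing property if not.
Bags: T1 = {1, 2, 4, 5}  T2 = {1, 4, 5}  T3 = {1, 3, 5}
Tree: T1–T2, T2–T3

A tree decomposition must satisfy three properties: every vertex lies in some bag; for every edge, both endpoints lie together in some bag; and for every vertex, the bags containing it form a connected subtree. Here vertex 6 appears in no bag, so the decomposition is invalid.

No — vertex 6 appears in no bag.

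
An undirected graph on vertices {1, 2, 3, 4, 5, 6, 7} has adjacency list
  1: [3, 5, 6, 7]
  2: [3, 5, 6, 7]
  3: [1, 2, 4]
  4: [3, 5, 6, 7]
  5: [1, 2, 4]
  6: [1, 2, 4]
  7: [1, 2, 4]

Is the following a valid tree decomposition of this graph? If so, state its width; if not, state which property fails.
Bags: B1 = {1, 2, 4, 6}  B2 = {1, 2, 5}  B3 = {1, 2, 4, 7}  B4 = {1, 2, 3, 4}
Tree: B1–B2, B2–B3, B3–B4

No — edge (4,5) lies in no bag.

A tree decomposition must satisfy three properties: every vertex lies in some bag; for every edge, both endpoints lie together in some bag; and for every vertex, the bags containing it form a connected subtree. Here edge (4,5) lies in no bag, so the decomposition is invalid.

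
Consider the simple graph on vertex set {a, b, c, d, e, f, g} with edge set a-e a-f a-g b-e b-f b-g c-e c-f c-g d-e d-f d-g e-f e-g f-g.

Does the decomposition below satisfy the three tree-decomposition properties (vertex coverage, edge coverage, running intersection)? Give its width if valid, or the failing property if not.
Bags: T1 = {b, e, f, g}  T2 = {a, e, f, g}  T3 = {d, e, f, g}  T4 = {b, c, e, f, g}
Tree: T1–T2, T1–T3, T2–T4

A tree decomposition must satisfy three properties: every vertex lies in some bag; for every edge, both endpoints lie together in some bag; and for every vertex, the bags containing it form a connected subtree. Here bags containing vertex b are not connected in the tree, so the decomposition is invalid.

No — bags containing vertex b are not connected in the tree.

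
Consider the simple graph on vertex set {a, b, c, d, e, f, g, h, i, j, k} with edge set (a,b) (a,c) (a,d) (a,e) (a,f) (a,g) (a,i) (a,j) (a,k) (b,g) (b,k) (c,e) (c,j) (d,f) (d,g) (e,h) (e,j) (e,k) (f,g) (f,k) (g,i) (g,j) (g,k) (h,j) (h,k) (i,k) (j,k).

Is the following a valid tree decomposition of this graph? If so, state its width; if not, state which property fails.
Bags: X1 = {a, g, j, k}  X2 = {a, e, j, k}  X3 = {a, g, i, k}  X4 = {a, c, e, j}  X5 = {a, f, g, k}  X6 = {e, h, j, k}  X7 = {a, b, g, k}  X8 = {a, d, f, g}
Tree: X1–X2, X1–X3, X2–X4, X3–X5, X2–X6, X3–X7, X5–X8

Yes; width 3.

Checking the three conditions: (i) the bags cover all of {a, b, c, d, e, f, g, h, i, j, k}; (ii) for each edge, some bag contains both endpoints; (iii) the bags containing any fixed vertex form a subtree. All hold, so the decomposition is valid with width 4 − 1 = 3.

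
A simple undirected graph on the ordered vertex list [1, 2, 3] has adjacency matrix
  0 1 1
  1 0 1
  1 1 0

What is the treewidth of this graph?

A width-2 tree decomposition is:
Bags: B1 = {1, 2, 3}
Tree: (single bag)
A single bag containing all 3 vertices is trivially a valid decomposition of width 2. For the lower bound, the 3 vertices {1, 2, 3} are pairwise adjacent, and any tree decomposition puts a clique entirely inside one bag — forcing width ≥ 2. Therefore the treewidth is 2.

2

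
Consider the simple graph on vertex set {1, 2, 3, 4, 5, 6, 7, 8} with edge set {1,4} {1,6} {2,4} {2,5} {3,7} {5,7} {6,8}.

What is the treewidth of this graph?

1

A width-1 tree decomposition is:
Bags: B1 = {3, 7}  B2 = {5, 7}  B3 = {2, 5}  B4 = {2, 4}  B5 = {1, 4}  B6 = {1, 6}  B7 = {6, 8}
Tree: B1–B2, B2–B3, B3–B4, B4–B5, B5–B6, B6–B7
Every bag has size at most 2, so the width is 2 − 1 = 1 and tw(G) ≤ 1. Since G has at least one edge (e.g. 3–7), it is not an edgeless graph, so tw(G) ≥ 1. Hence tw(G) = 1 exactly.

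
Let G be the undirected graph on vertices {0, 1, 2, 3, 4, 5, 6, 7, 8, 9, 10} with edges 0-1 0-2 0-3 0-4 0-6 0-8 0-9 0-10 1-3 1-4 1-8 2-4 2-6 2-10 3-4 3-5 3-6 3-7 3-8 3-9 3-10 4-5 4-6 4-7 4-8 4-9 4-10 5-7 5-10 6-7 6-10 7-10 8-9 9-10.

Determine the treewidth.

4

A width-4 tree decomposition is:
Bags: B1 = {0, 3, 4, 9, 10}  B2 = {0, 3, 4, 6, 10}  B3 = {0, 3, 4, 8, 9}  B4 = {0, 1, 3, 4, 8}  B5 = {3, 4, 6, 7, 10}  B6 = {3, 4, 5, 7, 10}  B7 = {0, 2, 4, 6, 10}
Tree: B1–B2, B1–B3, B3–B4, B2–B5, B5–B6, B2–B7
Each bag holds 5 vertices, so the decomposition has width 4, which upper-bounds the treewidth. For the lower bound, the 5 vertices {0, 2, 4, 6, 10} are pairwise adjacent, and any tree decomposition puts a clique entirely inside one bag — forcing width ≥ 4. Combining the bounds, tw(G) = 4.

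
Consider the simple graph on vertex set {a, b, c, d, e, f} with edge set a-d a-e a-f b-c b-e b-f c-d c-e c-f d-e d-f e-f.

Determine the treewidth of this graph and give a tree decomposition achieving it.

Each bag holds 4 vertices, so the decomposition has width 3, which upper-bounds the treewidth. Conversely, {c, d, e, f} is a clique of size 4, and the vertices of any clique must share a bag in every tree decomposition; so some bag has ≥ 4 vertices and tw(G) ≥ 3. Hence tw(G) = 3 exactly.

Treewidth 3.
One optimal decomposition is:
Bags: B1 = {c, d, e, f}  B2 = {a, d, e, f}  B3 = {b, c, e, f}
Tree: B1–B2, B1–B3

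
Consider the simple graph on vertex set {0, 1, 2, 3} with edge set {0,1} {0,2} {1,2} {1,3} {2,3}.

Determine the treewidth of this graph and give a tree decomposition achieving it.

Treewidth 2.
One such decomposition:
Bags: B1 = {0, 1, 2}  B2 = {1, 2, 3}
Tree: B1–B2

The largest bag has 3 vertices, giving width 2; this decomposition certifies tw(G) ≤ 2. On the other hand G contains the 3-clique {0, 1, 2}. A clique must lie in a single bag of any decomposition, so no decomposition can have width below 2. Hence tw(G) = 2 exactly.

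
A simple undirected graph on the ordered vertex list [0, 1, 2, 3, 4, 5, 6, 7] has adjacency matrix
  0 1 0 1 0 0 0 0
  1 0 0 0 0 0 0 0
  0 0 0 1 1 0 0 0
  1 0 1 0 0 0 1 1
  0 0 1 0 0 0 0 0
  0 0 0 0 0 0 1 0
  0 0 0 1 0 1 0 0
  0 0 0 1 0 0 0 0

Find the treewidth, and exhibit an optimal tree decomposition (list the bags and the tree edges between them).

Each bag holds 2 vertices, so the decomposition has width 1, which upper-bounds the treewidth. G has an edge, so its treewidth is at least 1. Therefore the treewidth is 1.

Treewidth 1.
One optimal decomposition is:
Bags: B1 = {0, 1}  B2 = {0, 3}  B3 = {2, 3}  B4 = {3, 6}  B5 = {3, 7}  B6 = {2, 4}  B7 = {5, 6}
Tree: B1–B2, B2–B3, B3–B4, B4–B5, B3–B6, B4–B7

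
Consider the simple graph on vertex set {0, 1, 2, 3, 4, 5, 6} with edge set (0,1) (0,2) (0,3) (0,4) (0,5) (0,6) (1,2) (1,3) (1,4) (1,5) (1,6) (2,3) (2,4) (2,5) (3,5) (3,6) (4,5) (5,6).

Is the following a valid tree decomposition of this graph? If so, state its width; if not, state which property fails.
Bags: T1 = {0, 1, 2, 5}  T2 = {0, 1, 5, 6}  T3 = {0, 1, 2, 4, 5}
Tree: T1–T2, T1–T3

No — vertex 3 appears in no bag.

A tree decomposition must satisfy three properties: every vertex lies in some bag; for every edge, both endpoints lie together in some bag; and for every vertex, the bags containing it form a connected subtree. Here vertex 3 appears in no bag, so the decomposition is invalid.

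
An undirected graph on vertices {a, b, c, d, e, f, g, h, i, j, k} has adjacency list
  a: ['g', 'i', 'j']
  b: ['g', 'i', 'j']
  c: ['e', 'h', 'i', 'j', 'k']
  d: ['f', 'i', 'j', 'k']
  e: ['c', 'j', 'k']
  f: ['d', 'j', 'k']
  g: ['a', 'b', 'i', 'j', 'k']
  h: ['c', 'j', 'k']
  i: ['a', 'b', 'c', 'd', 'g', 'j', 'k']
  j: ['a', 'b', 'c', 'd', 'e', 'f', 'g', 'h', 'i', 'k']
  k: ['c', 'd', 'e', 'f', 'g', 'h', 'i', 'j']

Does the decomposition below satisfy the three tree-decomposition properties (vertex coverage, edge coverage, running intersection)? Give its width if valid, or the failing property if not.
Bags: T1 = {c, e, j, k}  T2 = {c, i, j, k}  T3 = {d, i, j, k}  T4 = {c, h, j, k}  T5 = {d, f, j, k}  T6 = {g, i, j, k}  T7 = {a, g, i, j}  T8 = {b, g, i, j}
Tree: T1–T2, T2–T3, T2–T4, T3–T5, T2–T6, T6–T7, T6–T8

Yes; width 3.

Vertex coverage: the bags together contain {a, b, c, d, e, f, g, h, i, j, k}, the full vertex set. Edge coverage: each edge of G has both endpoints in at least one bag. Running intersection: for every vertex, the bags containing it form a connected subtree. All three properties hold, so this is a valid tree decomposition of width max|bag| − 1 = 3, and hence tw(G) ≤ 3.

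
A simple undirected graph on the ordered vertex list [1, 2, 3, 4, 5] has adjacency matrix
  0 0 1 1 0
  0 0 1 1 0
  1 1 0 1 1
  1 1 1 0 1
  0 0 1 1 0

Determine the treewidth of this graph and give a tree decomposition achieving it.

The largest bag has 3 vertices, giving width 2; this decomposition certifies tw(G) ≤ 2. For the lower bound, the 3 vertices {1, 3, 4} are pairwise adjacent, and any tree decomposition puts a clique entirely inside one bag — forcing width ≥ 2. Combining the bounds, tw(G) = 2.

Treewidth 2.
One such decomposition:
Bags: B1 = {3, 4, 5}  B2 = {2, 3, 4}  B3 = {1, 3, 4}
Tree: B1–B2, B1–B3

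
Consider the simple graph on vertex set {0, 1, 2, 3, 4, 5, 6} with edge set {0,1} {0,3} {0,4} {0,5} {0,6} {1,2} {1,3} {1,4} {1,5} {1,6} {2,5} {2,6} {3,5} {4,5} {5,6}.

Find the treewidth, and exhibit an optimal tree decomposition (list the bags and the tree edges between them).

Treewidth 3.
Bags: B1 = {0, 1, 4, 5}  B2 = {0, 1, 5, 6}  B3 = {0, 1, 3, 5}  B4 = {1, 2, 5, 6}
Tree: B1–B2, B2–B3, B2–B4

The largest bag has 4 vertices, giving width 3; this decomposition certifies tw(G) ≤ 3. Conversely, {0, 1, 3, 5} is a clique of size 4, and the vertices of any clique must share a bag in every tree decomposition; so some bag has ≥ 4 vertices and tw(G) ≥ 3. Combining the bounds, tw(G) = 3.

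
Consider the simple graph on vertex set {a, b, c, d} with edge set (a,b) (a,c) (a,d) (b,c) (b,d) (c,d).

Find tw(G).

3

A width-3 tree decomposition is:
Bags: B1 = {a, b, c, d}
Tree: (single bag)
A single bag containing all 4 vertices is trivially a valid decomposition of width 3. On the other hand G contains the 4-clique {a, b, c, d}. A clique must lie in a single bag of any decomposition, so no decomposition can have width below 3. Hence tw(G) = 3 exactly.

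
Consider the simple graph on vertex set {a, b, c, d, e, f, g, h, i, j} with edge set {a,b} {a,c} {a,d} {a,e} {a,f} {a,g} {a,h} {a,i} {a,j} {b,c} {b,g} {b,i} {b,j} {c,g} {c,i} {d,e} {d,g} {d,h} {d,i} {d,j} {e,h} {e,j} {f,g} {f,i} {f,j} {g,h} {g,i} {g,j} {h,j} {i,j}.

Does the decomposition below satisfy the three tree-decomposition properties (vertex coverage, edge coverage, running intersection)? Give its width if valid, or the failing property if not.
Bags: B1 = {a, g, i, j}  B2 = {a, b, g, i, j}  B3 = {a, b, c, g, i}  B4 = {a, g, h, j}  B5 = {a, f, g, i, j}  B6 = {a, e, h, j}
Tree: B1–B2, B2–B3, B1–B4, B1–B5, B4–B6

No — vertex d appears in no bag.

A tree decomposition must satisfy three properties: every vertex lies in some bag; for every edge, both endpoints lie together in some bag; and for every vertex, the bags containing it form a connected subtree. Here vertex d appears in no bag, so the decomposition is invalid.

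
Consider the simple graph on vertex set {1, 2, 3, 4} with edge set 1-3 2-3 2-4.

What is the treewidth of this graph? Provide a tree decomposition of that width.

The largest bag has 2 vertices, giving width 1; this decomposition certifies tw(G) ≤ 1. Any graph with an edge has treewidth ≥ 1, and G has the edge 1–3. Combining the bounds, tw(G) = 1.

Treewidth 1.
One optimal decomposition is:
Bags: B1 = {1, 3}  B2 = {2, 3}  B3 = {2, 4}
Tree: B1–B2, B2–B3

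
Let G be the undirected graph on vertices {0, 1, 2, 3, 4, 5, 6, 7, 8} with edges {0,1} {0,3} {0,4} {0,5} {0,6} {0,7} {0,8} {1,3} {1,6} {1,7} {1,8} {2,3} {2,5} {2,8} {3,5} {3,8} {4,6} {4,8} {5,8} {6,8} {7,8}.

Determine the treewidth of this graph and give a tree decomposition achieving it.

Treewidth 3.
One optimal decomposition is:
Bags: B1 = {2, 3, 5, 8}  B2 = {0, 3, 5, 8}  B3 = {0, 1, 3, 8}  B4 = {0, 1, 7, 8}  B5 = {0, 1, 6, 8}  B6 = {0, 4, 6, 8}
Tree: B1–B2, B2–B3, B3–B4, B4–B5, B5–B6

Each bag holds 4 vertices, so the decomposition has width 3, which upper-bounds the treewidth. For the lower bound, the 4 vertices {0, 1, 3, 8} are pairwise adjacent, and any tree decomposition puts a clique entirely inside one bag — forcing width ≥ 3. Hence tw(G) = 3 exactly.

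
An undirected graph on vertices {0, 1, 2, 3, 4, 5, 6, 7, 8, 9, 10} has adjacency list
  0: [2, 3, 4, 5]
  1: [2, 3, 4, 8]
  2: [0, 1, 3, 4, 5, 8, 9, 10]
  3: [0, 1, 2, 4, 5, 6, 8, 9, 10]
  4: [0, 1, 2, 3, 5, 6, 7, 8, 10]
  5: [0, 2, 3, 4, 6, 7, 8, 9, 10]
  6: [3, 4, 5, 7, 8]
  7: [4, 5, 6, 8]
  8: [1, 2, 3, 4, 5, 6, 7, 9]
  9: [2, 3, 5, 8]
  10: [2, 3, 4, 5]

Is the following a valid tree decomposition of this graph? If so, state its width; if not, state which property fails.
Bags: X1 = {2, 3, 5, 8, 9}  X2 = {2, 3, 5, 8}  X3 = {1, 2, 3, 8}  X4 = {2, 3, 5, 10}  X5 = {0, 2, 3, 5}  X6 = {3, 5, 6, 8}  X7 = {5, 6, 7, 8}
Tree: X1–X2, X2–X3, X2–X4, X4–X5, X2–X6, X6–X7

A tree decomposition must satisfy three properties: every vertex lies in some bag; for every edge, both endpoints lie together in some bag; and for every vertex, the bags containing it form a connected subtree. Here vertex 4 appears in no bag, so the decomposition is invalid.

No — vertex 4 appears in no bag.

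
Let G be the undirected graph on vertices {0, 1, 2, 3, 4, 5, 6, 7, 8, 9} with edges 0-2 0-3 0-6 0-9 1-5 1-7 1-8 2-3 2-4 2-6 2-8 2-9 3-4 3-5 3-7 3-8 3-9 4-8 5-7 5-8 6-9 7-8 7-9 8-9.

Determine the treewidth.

3

A width-3 tree decomposition is:
Bags: B1 = {3, 7, 8, 9}  B2 = {2, 3, 8, 9}  B3 = {0, 2, 3, 9}  B4 = {3, 5, 7, 8}  B5 = {0, 2, 6, 9}  B6 = {1, 5, 7, 8}  B7 = {2, 3, 4, 8}
Tree: B1–B2, B2–B3, B1–B4, B3–B5, B4–B6, B2–B7
The largest bag has 4 vertices, giving width 3; this decomposition certifies tw(G) ≤ 3. Conversely, {1, 5, 7, 8} is a clique of size 4, and the vertices of any clique must share a bag in every tree decomposition; so some bag has ≥ 4 vertices and tw(G) ≥ 3. Therefore the treewidth is 3.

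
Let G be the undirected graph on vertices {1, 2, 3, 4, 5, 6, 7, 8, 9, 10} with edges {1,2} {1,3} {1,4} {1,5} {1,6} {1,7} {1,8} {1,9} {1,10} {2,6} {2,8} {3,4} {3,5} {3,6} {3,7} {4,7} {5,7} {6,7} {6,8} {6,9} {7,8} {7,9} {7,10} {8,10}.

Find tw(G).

3

A width-3 tree decomposition is:
Bags: B1 = {1, 3, 6, 7}  B2 = {1, 6, 7, 8}  B3 = {1, 3, 5, 7}  B4 = {1, 7, 8, 10}  B5 = {1, 3, 4, 7}  B6 = {1, 6, 7, 9}  B7 = {1, 2, 6, 8}
Tree: B1–B2, B1–B3, B2–B4, B3–B5, B2–B6, B2–B7
Every bag has size at most 4, so the width is 4 − 1 = 3 and tw(G) ≤ 3. On the other hand G contains the 4-clique {1, 2, 6, 8}. A clique must lie in a single bag of any decomposition, so no decomposition can have width below 3. Combining the bounds, tw(G) = 3.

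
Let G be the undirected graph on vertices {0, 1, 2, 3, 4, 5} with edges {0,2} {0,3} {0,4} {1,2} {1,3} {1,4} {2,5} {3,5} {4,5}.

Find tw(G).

A width-3 tree decomposition is:
Bags: B1 = {1, 2, 3, 4}  B2 = {2, 3, 4, 5}  B3 = {0, 2, 3, 4}
Tree: B1–B2, B2–B3
The largest bag has 4 vertices, giving width 3; this decomposition certifies tw(G) ≤ 3. For the lower bound: the 4 vertex sets {1,3}, {2,5}, {4}, {0} are disjoint, each induces a connected subgraph, and every pair is joined by at least one edge of G. Contracting each set to a single vertex therefore yields K_{4} as a minor, and since treewidth is minor-monotone, tw(G) ≥ tw(K_{4}) = 3. Hence tw(G) = 3 exactly.

3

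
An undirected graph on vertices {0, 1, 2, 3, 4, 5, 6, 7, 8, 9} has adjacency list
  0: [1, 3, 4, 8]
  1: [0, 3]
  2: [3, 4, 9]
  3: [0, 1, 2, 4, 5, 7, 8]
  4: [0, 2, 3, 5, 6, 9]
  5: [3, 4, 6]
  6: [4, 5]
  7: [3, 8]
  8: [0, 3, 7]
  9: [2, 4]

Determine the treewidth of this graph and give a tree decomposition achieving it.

Treewidth 2.
One optimal decomposition is:
Bags: B1 = {4, 5, 6}  B2 = {3, 4, 5}  B3 = {0, 3, 4}  B4 = {0, 3, 8}  B5 = {3, 7, 8}  B6 = {2, 3, 4}  B7 = {2, 4, 9}  B8 = {0, 1, 3}
Tree: B1–B2, B2–B3, B3–B4, B4–B5, B3–B6, B6–B7, B4–B8

The largest bag has 3 vertices, giving width 2; this decomposition certifies tw(G) ≤ 2. For the lower bound, the 3 vertices {2, 4, 9} are pairwise adjacent, and any tree decomposition puts a clique entirely inside one bag — forcing width ≥ 2. Therefore the treewidth is 2.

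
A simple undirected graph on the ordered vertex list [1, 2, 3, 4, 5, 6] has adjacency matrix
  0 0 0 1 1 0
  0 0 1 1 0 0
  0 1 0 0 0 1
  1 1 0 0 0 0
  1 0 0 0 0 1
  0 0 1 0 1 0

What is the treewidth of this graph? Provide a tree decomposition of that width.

Each bag holds 3 vertices, so the decomposition has width 2, which upper-bounds the treewidth. The edges 2–3–6–5–1–4–2 form a cycle, so G is not a tree and its treewidth is at least 2. The upper and lower bounds meet at 2, so that is the treewidth.

Treewidth 2.
One optimal decomposition is:
Bags: B1 = {2, 3, 6}  B2 = {2, 5, 6}  B3 = {1, 2, 5}  B4 = {1, 2, 4}
Tree: B1–B2, B2–B3, B3–B4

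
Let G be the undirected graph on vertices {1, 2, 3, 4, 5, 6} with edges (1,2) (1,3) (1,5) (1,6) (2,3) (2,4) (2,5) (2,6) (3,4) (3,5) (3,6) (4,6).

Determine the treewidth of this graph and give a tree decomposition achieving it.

Treewidth 3.
One optimal decomposition is:
Bags: B1 = {1, 2, 3, 5}  B2 = {1, 2, 3, 6}  B3 = {2, 3, 4, 6}
Tree: B1–B2, B2–B3

Every bag has size at most 4, so the width is 4 − 1 = 3 and tw(G) ≤ 3. On the other hand G contains the 4-clique {1, 2, 3, 5}. A clique must lie in a single bag of any decomposition, so no decomposition can have width below 3. Combining the bounds, tw(G) = 3.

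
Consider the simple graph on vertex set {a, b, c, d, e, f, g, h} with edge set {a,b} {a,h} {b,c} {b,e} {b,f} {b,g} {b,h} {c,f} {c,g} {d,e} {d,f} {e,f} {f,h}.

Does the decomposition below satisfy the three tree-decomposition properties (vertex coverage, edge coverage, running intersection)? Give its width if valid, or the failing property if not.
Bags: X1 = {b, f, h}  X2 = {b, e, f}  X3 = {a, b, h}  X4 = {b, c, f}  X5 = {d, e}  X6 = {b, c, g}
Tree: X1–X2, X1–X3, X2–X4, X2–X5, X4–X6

No — edge (f,d) lies in no bag.

A tree decomposition must satisfy three properties: every vertex lies in some bag; for every edge, both endpoints lie together in some bag; and for every vertex, the bags containing it form a connected subtree. Here edge (f,d) lies in no bag, so the decomposition is invalid.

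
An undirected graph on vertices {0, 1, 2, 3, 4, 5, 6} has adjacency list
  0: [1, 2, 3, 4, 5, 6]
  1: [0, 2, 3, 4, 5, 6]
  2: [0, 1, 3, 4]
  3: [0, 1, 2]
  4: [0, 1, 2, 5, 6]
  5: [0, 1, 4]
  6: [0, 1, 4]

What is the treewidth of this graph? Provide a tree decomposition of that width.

Treewidth 3.
One optimal decomposition is:
Bags: B1 = {0, 1, 2, 4}  B2 = {0, 1, 4, 6}  B3 = {0, 1, 4, 5}  B4 = {0, 1, 2, 3}
Tree: B1–B2, B1–B3, B1–B4

Each bag holds 4 vertices, so the decomposition has width 3, which upper-bounds the treewidth. On the other hand G contains the 4-clique {0, 1, 2, 3}. A clique must lie in a single bag of any decomposition, so no decomposition can have width below 3. Combining the bounds, tw(G) = 3.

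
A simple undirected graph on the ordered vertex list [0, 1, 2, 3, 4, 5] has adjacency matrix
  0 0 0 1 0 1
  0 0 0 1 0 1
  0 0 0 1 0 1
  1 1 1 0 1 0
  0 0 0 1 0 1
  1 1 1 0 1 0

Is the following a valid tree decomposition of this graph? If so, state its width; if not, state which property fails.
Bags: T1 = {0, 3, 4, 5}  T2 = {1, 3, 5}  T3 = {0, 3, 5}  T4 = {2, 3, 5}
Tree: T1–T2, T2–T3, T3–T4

No — bags containing vertex 0 are not connected in the tree.

A tree decomposition must satisfy three properties: every vertex lies in some bag; for every edge, both endpoints lie together in some bag; and for every vertex, the bags containing it form a connected subtree. Here bags containing vertex 0 are not connected in the tree, so the decomposition is invalid.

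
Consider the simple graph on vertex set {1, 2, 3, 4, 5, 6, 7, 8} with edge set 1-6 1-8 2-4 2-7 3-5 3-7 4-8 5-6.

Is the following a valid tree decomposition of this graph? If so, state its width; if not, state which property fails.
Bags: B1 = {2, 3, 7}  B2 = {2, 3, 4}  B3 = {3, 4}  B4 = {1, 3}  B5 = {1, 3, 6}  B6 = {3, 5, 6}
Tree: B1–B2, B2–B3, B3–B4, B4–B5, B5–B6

A tree decomposition must satisfy three properties: every vertex lies in some bag; for every edge, both endpoints lie together in some bag; and for every vertex, the bags containing it form a connected subtree. Here vertex 8 appears in no bag, so the decomposition is invalid.

No — vertex 8 appears in no bag.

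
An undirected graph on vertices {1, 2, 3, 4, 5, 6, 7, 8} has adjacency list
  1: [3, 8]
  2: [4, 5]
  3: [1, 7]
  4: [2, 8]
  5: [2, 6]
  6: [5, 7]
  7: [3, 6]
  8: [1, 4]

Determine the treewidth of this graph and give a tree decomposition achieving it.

Each bag holds 3 vertices, so the decomposition has width 2, which upper-bounds the treewidth. For the lower bound, G contains the cycle 3–1–8–4–2–5–6–7–3, so G is not a forest; only forests have treewidth ≤ 1, hence tw(G) ≥ 2. The upper and lower bounds meet at 2, so that is the treewidth.

Treewidth 2.
One such decomposition:
Bags: B1 = {1, 3, 8}  B2 = {3, 4, 8}  B3 = {2, 3, 4}  B4 = {2, 3, 5}  B5 = {3, 5, 6}  B6 = {3, 6, 7}
Tree: B1–B2, B2–B3, B3–B4, B4–B5, B5–B6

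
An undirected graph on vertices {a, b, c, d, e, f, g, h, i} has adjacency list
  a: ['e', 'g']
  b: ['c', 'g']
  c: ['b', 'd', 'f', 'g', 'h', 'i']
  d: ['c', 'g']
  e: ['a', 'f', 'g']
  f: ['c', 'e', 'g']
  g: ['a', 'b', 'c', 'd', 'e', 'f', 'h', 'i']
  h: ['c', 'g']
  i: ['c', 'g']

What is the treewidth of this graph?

2

A width-2 tree decomposition is:
Bags: B1 = {c, d, g}  B2 = {c, f, g}  B3 = {b, c, g}  B4 = {c, g, i}  B5 = {e, f, g}  B6 = {a, e, g}  B7 = {c, g, h}
Tree: B1–B2, B2–B3, B2–B4, B2–B5, B5–B6, B4–B7
Every bag has size at most 3, so the width is 3 − 1 = 2 and tw(G) ≤ 2. Conversely, {e, f, g} is a clique of size 3, and the vertices of any clique must share a bag in every tree decomposition; so some bag has ≥ 3 vertices and tw(G) ≥ 2. Therefore the treewidth is 2.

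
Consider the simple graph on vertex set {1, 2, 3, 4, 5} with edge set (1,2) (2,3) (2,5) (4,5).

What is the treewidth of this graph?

A width-1 tree decomposition is:
Bags: B1 = {2, 5}  B2 = {2, 3}  B3 = {1, 2}  B4 = {4, 5}
Tree: B1–B2, B2–B3, B1–B4
Each bag holds 2 vertices, so the decomposition has width 1, which upper-bounds the treewidth. G has an edge, so its treewidth is at least 1. Therefore the treewidth is 1.

1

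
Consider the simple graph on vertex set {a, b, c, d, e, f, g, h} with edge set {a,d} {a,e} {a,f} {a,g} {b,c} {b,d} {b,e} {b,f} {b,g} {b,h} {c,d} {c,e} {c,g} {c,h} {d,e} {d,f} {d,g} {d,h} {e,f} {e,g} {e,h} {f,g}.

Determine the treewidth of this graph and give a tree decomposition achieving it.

Treewidth 4.
One such decomposition:
Bags: B1 = {a, d, e, f, g}  B2 = {b, d, e, f, g}  B3 = {b, c, d, e, g}  B4 = {b, c, d, e, h}
Tree: B1–B2, B2–B3, B3–B4

Each bag holds 5 vertices, so the decomposition has width 4, which upper-bounds the treewidth. Conversely, {b, c, d, e, g} is a clique of size 5, and the vertices of any clique must share a bag in every tree decomposition; so some bag has ≥ 5 vertices and tw(G) ≥ 4. The upper and lower bounds meet at 4, so that is the treewidth.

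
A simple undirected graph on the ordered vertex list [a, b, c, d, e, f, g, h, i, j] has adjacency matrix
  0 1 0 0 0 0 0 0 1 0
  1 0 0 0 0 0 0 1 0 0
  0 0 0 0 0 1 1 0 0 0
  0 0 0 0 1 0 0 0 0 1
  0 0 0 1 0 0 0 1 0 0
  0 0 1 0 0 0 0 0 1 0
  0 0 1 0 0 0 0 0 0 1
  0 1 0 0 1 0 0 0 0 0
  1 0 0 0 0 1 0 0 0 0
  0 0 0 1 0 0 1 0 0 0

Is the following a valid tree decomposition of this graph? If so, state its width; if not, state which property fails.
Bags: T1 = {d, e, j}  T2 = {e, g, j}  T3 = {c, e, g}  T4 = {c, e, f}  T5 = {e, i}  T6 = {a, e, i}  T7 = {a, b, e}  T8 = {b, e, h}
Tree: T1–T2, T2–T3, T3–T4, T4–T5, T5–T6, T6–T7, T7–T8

No — edge (f,i) lies in no bag.

A tree decomposition must satisfy three properties: every vertex lies in some bag; for every edge, both endpoints lie together in some bag; and for every vertex, the bags containing it form a connected subtree. Here edge (f,i) lies in no bag, so the decomposition is invalid.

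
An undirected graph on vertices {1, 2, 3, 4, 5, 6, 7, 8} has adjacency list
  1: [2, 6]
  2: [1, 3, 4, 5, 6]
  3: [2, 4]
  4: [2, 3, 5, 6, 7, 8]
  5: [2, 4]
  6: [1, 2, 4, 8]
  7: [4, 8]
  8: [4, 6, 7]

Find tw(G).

A width-2 tree decomposition is:
Bags: B1 = {2, 3, 4}  B2 = {2, 4, 6}  B3 = {4, 6, 8}  B4 = {4, 7, 8}  B5 = {1, 2, 6}  B6 = {2, 4, 5}
Tree: B1–B2, B2–B3, B3–B4, B2–B5, B1–B6
Every bag has size at most 3, so the width is 3 − 1 = 2 and tw(G) ≤ 2. On the other hand G contains the 3-clique {1, 2, 6}. A clique must lie in a single bag of any decomposition, so no decomposition can have width below 2. The upper and lower bounds meet at 2, so that is the treewidth.

2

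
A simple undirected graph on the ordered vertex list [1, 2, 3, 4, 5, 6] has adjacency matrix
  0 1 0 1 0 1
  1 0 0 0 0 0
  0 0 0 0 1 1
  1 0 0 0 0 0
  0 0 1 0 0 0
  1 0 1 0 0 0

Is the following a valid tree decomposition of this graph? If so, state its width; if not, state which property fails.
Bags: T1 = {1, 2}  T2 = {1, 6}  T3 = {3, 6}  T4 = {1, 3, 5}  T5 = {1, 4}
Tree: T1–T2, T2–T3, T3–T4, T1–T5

No — bags containing vertex 1 are not connected in the tree.

A tree decomposition must satisfy three properties: every vertex lies in some bag; for every edge, both endpoints lie together in some bag; and for every vertex, the bags containing it form a connected subtree. Here bags containing vertex 1 are not connected in the tree, so the decomposition is invalid.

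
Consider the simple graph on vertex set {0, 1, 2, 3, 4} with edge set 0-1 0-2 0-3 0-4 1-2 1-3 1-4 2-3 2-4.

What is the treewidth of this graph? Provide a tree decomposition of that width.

Each bag holds 4 vertices, so the decomposition has width 3, which upper-bounds the treewidth. For the lower bound, the 4 vertices {0, 1, 2, 3} are pairwise adjacent, and any tree decomposition puts a clique entirely inside one bag — forcing width ≥ 3. Hence tw(G) = 3 exactly.

Treewidth 3.
Bags: B1 = {0, 1, 2, 4}  B2 = {0, 1, 2, 3}
Tree: B1–B2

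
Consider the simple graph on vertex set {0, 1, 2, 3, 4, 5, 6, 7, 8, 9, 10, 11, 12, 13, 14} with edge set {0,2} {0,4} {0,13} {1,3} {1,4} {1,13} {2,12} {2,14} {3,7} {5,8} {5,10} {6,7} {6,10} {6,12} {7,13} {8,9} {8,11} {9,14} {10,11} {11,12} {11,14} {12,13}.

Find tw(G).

3

A width-3 tree decomposition is:
Bags: B1 = {1, 3, 4, 7}  B2 = {1, 4, 7, 13}  B3 = {0, 4, 7, 13}  B4 = {0, 6, 7, 13}  B5 = {0, 6, 12, 13}  B6 = {0, 2, 6, 12}  B7 = {2, 6, 10, 12}  B8 = {2, 10, 11, 12}  B9 = {2, 10, 11, 14}  B10 = {5, 10, 11, 14}  B11 = {5, 8, 11, 14}  B12 = {5, 8, 9, 14}
Tree: B1–B2, B2–B3, B3–B4, B4–B5, B5–B6, B6–B7, B7–B8, B8–B9, B9–B10, B10–B11, B11–B12
Each bag holds 4 vertices, so the decomposition has width 3, which upper-bounds the treewidth. For the lower bound: the 4 vertex sets {1,3,4}, {7}, {13}, {0,2,6,12} are disjoint, each induces a connected subgraph, and every pair is joined by at least one edge of G. Contracting each set to a single vertex therefore yields K_{4} as a minor, and since treewidth is minor-monotone, tw(G) ≥ tw(K_{4}) = 3. Combining the bounds, tw(G) = 3.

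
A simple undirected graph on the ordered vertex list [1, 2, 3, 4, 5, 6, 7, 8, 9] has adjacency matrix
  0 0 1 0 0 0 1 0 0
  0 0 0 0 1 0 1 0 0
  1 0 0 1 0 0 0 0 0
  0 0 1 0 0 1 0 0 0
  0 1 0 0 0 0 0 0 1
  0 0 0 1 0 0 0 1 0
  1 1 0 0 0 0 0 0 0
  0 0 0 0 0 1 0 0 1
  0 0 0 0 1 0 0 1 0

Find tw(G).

A width-2 tree decomposition is:
Bags: B1 = {1, 3, 7}  B2 = {3, 4, 7}  B3 = {4, 6, 7}  B4 = {6, 7, 8}  B5 = {7, 8, 9}  B6 = {5, 7, 9}  B7 = {2, 5, 7}
Tree: B1–B2, B2–B3, B3–B4, B4–B5, B5–B6, B6–B7
The largest bag has 3 vertices, giving width 2; this decomposition certifies tw(G) ≤ 2. For the lower bound, G contains the cycle 7–1–3–4–6–8–9–5–2–7, so G is not a forest; only forests have treewidth ≤ 1, hence tw(G) ≥ 2. Combining the bounds, tw(G) = 2.

2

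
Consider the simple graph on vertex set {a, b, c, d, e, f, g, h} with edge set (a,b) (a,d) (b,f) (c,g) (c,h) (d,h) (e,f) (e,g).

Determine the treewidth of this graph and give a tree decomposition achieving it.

Each bag holds 3 vertices, so the decomposition has width 2, which upper-bounds the treewidth. For the lower bound, G contains the cycle h–d–a–b–f–e–g–c–h, so G is not a forest; only forests have treewidth ≤ 1, hence tw(G) ≥ 2. The upper and lower bounds meet at 2, so that is the treewidth.

Treewidth 2.
One optimal decomposition is:
Bags: B1 = {a, d, h}  B2 = {a, b, h}  B3 = {b, f, h}  B4 = {e, f, h}  B5 = {e, g, h}  B6 = {c, g, h}
Tree: B1–B2, B2–B3, B3–B4, B4–B5, B5–B6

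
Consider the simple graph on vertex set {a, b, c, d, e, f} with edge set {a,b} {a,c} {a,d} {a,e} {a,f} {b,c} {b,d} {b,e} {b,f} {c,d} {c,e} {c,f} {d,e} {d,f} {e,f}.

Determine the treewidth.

A width-5 tree decomposition is:
Bags: B1 = {a, b, c, d, e, f}
Tree: (single bag)
A single bag containing all 6 vertices is trivially a valid decomposition of width 5. For the lower bound, the 6 vertices {a, b, c, d, e, f} are pairwise adjacent, and any tree decomposition puts a clique entirely inside one bag — forcing width ≥ 5. Therefore the treewidth is 5.

5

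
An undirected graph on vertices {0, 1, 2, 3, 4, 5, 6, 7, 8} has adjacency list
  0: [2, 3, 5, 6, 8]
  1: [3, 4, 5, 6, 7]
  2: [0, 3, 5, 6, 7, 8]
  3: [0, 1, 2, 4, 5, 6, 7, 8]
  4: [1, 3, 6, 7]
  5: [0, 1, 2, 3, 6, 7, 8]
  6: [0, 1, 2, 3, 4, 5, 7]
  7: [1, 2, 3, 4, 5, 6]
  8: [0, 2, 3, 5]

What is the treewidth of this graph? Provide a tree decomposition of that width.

Treewidth 4.
One optimal decomposition is:
Bags: B1 = {1, 3, 4, 6, 7}  B2 = {1, 3, 5, 6, 7}  B3 = {2, 3, 5, 6, 7}  B4 = {0, 2, 3, 5, 6}  B5 = {0, 2, 3, 5, 8}
Tree: B1–B2, B2–B3, B3–B4, B4–B5

Every bag has size at most 5, so the width is 5 − 1 = 4 and tw(G) ≤ 4. Conversely, {1, 3, 4, 6, 7} is a clique of size 5, and the vertices of any clique must share a bag in every tree decomposition; so some bag has ≥ 5 vertices and tw(G) ≥ 4. The upper and lower bounds meet at 4, so that is the treewidth.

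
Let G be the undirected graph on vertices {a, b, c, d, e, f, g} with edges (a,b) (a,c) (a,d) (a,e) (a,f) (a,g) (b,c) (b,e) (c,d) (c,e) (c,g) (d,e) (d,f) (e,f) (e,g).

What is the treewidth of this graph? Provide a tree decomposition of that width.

Each bag holds 4 vertices, so the decomposition has width 3, which upper-bounds the treewidth. For the lower bound, the 4 vertices {a, c, d, e} are pairwise adjacent, and any tree decomposition puts a clique entirely inside one bag — forcing width ≥ 3. Therefore the treewidth is 3.

Treewidth 3.
One such decomposition:
Bags: B1 = {a, c, d, e}  B2 = {a, d, e, f}  B3 = {a, b, c, e}  B4 = {a, c, e, g}
Tree: B1–B2, B1–B3, B1–B4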